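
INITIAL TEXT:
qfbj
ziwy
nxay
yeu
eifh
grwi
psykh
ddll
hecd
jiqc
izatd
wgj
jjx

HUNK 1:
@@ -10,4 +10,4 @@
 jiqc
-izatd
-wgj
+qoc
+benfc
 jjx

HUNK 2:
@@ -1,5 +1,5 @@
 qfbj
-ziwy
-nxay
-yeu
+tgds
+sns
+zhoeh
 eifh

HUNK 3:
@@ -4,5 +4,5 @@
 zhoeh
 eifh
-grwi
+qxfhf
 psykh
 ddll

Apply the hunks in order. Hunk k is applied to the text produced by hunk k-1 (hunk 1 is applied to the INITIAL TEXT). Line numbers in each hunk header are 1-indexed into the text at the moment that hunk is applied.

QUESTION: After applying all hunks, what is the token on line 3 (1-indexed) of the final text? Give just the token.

Answer: sns

Derivation:
Hunk 1: at line 10 remove [izatd,wgj] add [qoc,benfc] -> 13 lines: qfbj ziwy nxay yeu eifh grwi psykh ddll hecd jiqc qoc benfc jjx
Hunk 2: at line 1 remove [ziwy,nxay,yeu] add [tgds,sns,zhoeh] -> 13 lines: qfbj tgds sns zhoeh eifh grwi psykh ddll hecd jiqc qoc benfc jjx
Hunk 3: at line 4 remove [grwi] add [qxfhf] -> 13 lines: qfbj tgds sns zhoeh eifh qxfhf psykh ddll hecd jiqc qoc benfc jjx
Final line 3: sns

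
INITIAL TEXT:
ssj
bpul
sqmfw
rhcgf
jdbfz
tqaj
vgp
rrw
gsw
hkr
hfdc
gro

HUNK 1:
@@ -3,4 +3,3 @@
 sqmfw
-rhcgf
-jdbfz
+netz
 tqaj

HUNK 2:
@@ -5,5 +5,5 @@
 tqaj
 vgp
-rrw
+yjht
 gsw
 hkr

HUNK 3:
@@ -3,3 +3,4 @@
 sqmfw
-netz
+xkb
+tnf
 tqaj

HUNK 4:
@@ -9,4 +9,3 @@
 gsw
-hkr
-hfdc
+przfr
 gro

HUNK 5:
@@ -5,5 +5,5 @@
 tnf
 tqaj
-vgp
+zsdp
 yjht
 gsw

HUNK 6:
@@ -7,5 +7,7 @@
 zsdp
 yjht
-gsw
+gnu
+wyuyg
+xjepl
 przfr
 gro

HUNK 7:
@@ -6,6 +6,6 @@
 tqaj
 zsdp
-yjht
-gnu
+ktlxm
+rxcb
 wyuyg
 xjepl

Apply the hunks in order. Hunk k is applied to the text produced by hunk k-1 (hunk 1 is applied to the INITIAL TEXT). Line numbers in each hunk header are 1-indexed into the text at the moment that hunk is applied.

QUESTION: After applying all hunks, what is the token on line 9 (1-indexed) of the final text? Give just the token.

Hunk 1: at line 3 remove [rhcgf,jdbfz] add [netz] -> 11 lines: ssj bpul sqmfw netz tqaj vgp rrw gsw hkr hfdc gro
Hunk 2: at line 5 remove [rrw] add [yjht] -> 11 lines: ssj bpul sqmfw netz tqaj vgp yjht gsw hkr hfdc gro
Hunk 3: at line 3 remove [netz] add [xkb,tnf] -> 12 lines: ssj bpul sqmfw xkb tnf tqaj vgp yjht gsw hkr hfdc gro
Hunk 4: at line 9 remove [hkr,hfdc] add [przfr] -> 11 lines: ssj bpul sqmfw xkb tnf tqaj vgp yjht gsw przfr gro
Hunk 5: at line 5 remove [vgp] add [zsdp] -> 11 lines: ssj bpul sqmfw xkb tnf tqaj zsdp yjht gsw przfr gro
Hunk 6: at line 7 remove [gsw] add [gnu,wyuyg,xjepl] -> 13 lines: ssj bpul sqmfw xkb tnf tqaj zsdp yjht gnu wyuyg xjepl przfr gro
Hunk 7: at line 6 remove [yjht,gnu] add [ktlxm,rxcb] -> 13 lines: ssj bpul sqmfw xkb tnf tqaj zsdp ktlxm rxcb wyuyg xjepl przfr gro
Final line 9: rxcb

Answer: rxcb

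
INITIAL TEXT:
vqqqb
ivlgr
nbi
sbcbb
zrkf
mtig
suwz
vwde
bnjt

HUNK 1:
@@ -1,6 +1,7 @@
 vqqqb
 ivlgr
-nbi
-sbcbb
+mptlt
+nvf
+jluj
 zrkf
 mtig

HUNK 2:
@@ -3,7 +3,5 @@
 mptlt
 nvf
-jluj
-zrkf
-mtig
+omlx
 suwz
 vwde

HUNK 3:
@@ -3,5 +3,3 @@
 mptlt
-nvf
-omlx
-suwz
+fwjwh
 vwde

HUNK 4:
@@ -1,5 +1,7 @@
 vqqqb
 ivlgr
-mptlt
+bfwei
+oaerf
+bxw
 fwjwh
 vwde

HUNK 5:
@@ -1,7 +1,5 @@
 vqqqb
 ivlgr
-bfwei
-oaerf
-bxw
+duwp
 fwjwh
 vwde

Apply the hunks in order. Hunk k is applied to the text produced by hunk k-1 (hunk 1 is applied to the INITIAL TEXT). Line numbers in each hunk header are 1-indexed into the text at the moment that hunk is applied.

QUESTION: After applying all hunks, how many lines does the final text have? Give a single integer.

Answer: 6

Derivation:
Hunk 1: at line 1 remove [nbi,sbcbb] add [mptlt,nvf,jluj] -> 10 lines: vqqqb ivlgr mptlt nvf jluj zrkf mtig suwz vwde bnjt
Hunk 2: at line 3 remove [jluj,zrkf,mtig] add [omlx] -> 8 lines: vqqqb ivlgr mptlt nvf omlx suwz vwde bnjt
Hunk 3: at line 3 remove [nvf,omlx,suwz] add [fwjwh] -> 6 lines: vqqqb ivlgr mptlt fwjwh vwde bnjt
Hunk 4: at line 1 remove [mptlt] add [bfwei,oaerf,bxw] -> 8 lines: vqqqb ivlgr bfwei oaerf bxw fwjwh vwde bnjt
Hunk 5: at line 1 remove [bfwei,oaerf,bxw] add [duwp] -> 6 lines: vqqqb ivlgr duwp fwjwh vwde bnjt
Final line count: 6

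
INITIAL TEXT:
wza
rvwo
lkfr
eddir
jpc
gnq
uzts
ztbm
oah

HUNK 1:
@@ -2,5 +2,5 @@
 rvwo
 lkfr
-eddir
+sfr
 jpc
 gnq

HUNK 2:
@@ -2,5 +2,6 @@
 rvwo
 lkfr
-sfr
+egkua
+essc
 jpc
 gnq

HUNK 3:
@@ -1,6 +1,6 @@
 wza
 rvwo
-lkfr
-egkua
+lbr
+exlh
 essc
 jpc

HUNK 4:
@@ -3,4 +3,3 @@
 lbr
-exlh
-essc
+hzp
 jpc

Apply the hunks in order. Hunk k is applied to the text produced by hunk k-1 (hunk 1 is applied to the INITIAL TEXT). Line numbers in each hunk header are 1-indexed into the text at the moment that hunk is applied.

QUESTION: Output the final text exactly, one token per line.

Answer: wza
rvwo
lbr
hzp
jpc
gnq
uzts
ztbm
oah

Derivation:
Hunk 1: at line 2 remove [eddir] add [sfr] -> 9 lines: wza rvwo lkfr sfr jpc gnq uzts ztbm oah
Hunk 2: at line 2 remove [sfr] add [egkua,essc] -> 10 lines: wza rvwo lkfr egkua essc jpc gnq uzts ztbm oah
Hunk 3: at line 1 remove [lkfr,egkua] add [lbr,exlh] -> 10 lines: wza rvwo lbr exlh essc jpc gnq uzts ztbm oah
Hunk 4: at line 3 remove [exlh,essc] add [hzp] -> 9 lines: wza rvwo lbr hzp jpc gnq uzts ztbm oah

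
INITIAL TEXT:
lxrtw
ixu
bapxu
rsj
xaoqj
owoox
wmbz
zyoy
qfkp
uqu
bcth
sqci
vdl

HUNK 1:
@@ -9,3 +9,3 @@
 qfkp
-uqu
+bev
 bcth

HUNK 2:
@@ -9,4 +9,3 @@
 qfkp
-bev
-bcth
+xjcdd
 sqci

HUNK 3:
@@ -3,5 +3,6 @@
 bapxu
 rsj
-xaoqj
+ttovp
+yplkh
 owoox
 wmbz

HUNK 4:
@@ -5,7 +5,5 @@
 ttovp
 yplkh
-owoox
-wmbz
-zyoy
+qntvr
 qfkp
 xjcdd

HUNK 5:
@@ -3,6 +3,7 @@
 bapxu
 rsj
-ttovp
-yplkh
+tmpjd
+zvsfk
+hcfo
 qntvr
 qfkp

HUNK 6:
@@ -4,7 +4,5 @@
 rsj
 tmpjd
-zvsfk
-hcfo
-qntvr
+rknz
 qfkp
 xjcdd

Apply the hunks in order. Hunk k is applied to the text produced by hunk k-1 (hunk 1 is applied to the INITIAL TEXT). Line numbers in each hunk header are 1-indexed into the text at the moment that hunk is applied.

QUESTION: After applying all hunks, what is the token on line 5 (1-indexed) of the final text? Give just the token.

Answer: tmpjd

Derivation:
Hunk 1: at line 9 remove [uqu] add [bev] -> 13 lines: lxrtw ixu bapxu rsj xaoqj owoox wmbz zyoy qfkp bev bcth sqci vdl
Hunk 2: at line 9 remove [bev,bcth] add [xjcdd] -> 12 lines: lxrtw ixu bapxu rsj xaoqj owoox wmbz zyoy qfkp xjcdd sqci vdl
Hunk 3: at line 3 remove [xaoqj] add [ttovp,yplkh] -> 13 lines: lxrtw ixu bapxu rsj ttovp yplkh owoox wmbz zyoy qfkp xjcdd sqci vdl
Hunk 4: at line 5 remove [owoox,wmbz,zyoy] add [qntvr] -> 11 lines: lxrtw ixu bapxu rsj ttovp yplkh qntvr qfkp xjcdd sqci vdl
Hunk 5: at line 3 remove [ttovp,yplkh] add [tmpjd,zvsfk,hcfo] -> 12 lines: lxrtw ixu bapxu rsj tmpjd zvsfk hcfo qntvr qfkp xjcdd sqci vdl
Hunk 6: at line 4 remove [zvsfk,hcfo,qntvr] add [rknz] -> 10 lines: lxrtw ixu bapxu rsj tmpjd rknz qfkp xjcdd sqci vdl
Final line 5: tmpjd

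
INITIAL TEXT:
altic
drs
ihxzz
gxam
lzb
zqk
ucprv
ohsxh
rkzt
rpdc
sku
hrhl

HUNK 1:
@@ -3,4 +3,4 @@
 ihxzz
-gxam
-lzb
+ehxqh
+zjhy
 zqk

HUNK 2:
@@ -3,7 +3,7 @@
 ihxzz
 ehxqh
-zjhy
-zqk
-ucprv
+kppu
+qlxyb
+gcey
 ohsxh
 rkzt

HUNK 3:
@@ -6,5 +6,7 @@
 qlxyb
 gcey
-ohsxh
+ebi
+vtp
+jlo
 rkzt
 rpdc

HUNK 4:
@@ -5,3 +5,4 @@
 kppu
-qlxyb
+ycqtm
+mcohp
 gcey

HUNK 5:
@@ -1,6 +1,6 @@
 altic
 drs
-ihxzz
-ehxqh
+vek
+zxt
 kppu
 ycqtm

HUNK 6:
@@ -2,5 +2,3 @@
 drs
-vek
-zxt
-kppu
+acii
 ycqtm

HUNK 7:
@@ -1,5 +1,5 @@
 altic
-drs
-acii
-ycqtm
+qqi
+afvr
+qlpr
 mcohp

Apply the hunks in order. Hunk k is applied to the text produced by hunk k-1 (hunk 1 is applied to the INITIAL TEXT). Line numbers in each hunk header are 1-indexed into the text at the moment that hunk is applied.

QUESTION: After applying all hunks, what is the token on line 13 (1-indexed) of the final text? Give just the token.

Answer: hrhl

Derivation:
Hunk 1: at line 3 remove [gxam,lzb] add [ehxqh,zjhy] -> 12 lines: altic drs ihxzz ehxqh zjhy zqk ucprv ohsxh rkzt rpdc sku hrhl
Hunk 2: at line 3 remove [zjhy,zqk,ucprv] add [kppu,qlxyb,gcey] -> 12 lines: altic drs ihxzz ehxqh kppu qlxyb gcey ohsxh rkzt rpdc sku hrhl
Hunk 3: at line 6 remove [ohsxh] add [ebi,vtp,jlo] -> 14 lines: altic drs ihxzz ehxqh kppu qlxyb gcey ebi vtp jlo rkzt rpdc sku hrhl
Hunk 4: at line 5 remove [qlxyb] add [ycqtm,mcohp] -> 15 lines: altic drs ihxzz ehxqh kppu ycqtm mcohp gcey ebi vtp jlo rkzt rpdc sku hrhl
Hunk 5: at line 1 remove [ihxzz,ehxqh] add [vek,zxt] -> 15 lines: altic drs vek zxt kppu ycqtm mcohp gcey ebi vtp jlo rkzt rpdc sku hrhl
Hunk 6: at line 2 remove [vek,zxt,kppu] add [acii] -> 13 lines: altic drs acii ycqtm mcohp gcey ebi vtp jlo rkzt rpdc sku hrhl
Hunk 7: at line 1 remove [drs,acii,ycqtm] add [qqi,afvr,qlpr] -> 13 lines: altic qqi afvr qlpr mcohp gcey ebi vtp jlo rkzt rpdc sku hrhl
Final line 13: hrhl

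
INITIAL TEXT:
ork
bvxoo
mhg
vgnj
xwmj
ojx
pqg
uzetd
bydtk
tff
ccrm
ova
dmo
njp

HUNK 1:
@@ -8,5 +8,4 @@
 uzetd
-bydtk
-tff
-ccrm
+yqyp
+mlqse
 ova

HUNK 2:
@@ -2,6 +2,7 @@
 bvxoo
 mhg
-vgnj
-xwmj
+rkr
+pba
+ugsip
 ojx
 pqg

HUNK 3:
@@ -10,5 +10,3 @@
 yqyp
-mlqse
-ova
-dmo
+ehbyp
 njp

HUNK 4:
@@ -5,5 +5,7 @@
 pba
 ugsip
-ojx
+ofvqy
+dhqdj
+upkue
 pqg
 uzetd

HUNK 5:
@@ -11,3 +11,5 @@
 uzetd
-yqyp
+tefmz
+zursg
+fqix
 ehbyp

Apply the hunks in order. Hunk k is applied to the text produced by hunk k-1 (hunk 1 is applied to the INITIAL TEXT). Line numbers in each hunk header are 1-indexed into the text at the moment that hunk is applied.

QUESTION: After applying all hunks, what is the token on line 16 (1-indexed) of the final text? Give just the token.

Answer: njp

Derivation:
Hunk 1: at line 8 remove [bydtk,tff,ccrm] add [yqyp,mlqse] -> 13 lines: ork bvxoo mhg vgnj xwmj ojx pqg uzetd yqyp mlqse ova dmo njp
Hunk 2: at line 2 remove [vgnj,xwmj] add [rkr,pba,ugsip] -> 14 lines: ork bvxoo mhg rkr pba ugsip ojx pqg uzetd yqyp mlqse ova dmo njp
Hunk 3: at line 10 remove [mlqse,ova,dmo] add [ehbyp] -> 12 lines: ork bvxoo mhg rkr pba ugsip ojx pqg uzetd yqyp ehbyp njp
Hunk 4: at line 5 remove [ojx] add [ofvqy,dhqdj,upkue] -> 14 lines: ork bvxoo mhg rkr pba ugsip ofvqy dhqdj upkue pqg uzetd yqyp ehbyp njp
Hunk 5: at line 11 remove [yqyp] add [tefmz,zursg,fqix] -> 16 lines: ork bvxoo mhg rkr pba ugsip ofvqy dhqdj upkue pqg uzetd tefmz zursg fqix ehbyp njp
Final line 16: njp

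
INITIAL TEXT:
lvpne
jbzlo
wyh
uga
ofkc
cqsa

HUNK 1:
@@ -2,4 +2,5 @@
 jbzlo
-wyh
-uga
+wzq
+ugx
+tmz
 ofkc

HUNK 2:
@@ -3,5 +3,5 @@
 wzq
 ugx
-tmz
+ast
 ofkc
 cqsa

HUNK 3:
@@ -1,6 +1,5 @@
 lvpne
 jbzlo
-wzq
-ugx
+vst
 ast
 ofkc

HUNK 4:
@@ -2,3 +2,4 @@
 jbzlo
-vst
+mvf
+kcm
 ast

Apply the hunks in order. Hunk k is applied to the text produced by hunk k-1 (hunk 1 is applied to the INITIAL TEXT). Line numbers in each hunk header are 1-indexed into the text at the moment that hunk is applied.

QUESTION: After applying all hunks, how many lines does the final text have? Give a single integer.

Answer: 7

Derivation:
Hunk 1: at line 2 remove [wyh,uga] add [wzq,ugx,tmz] -> 7 lines: lvpne jbzlo wzq ugx tmz ofkc cqsa
Hunk 2: at line 3 remove [tmz] add [ast] -> 7 lines: lvpne jbzlo wzq ugx ast ofkc cqsa
Hunk 3: at line 1 remove [wzq,ugx] add [vst] -> 6 lines: lvpne jbzlo vst ast ofkc cqsa
Hunk 4: at line 2 remove [vst] add [mvf,kcm] -> 7 lines: lvpne jbzlo mvf kcm ast ofkc cqsa
Final line count: 7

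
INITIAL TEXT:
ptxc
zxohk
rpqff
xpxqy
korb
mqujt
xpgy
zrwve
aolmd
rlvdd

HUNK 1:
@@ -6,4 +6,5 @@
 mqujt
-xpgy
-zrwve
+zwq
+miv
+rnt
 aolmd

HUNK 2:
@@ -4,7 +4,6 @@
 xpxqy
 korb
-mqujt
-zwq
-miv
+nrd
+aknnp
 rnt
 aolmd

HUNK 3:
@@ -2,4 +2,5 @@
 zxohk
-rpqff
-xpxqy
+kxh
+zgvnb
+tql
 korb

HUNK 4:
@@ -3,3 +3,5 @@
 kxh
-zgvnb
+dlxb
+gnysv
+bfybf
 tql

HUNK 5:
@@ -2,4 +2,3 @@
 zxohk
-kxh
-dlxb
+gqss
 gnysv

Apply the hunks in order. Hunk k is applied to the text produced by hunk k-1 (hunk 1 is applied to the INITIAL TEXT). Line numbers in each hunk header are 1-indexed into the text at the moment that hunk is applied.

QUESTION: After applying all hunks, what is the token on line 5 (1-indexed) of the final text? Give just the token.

Hunk 1: at line 6 remove [xpgy,zrwve] add [zwq,miv,rnt] -> 11 lines: ptxc zxohk rpqff xpxqy korb mqujt zwq miv rnt aolmd rlvdd
Hunk 2: at line 4 remove [mqujt,zwq,miv] add [nrd,aknnp] -> 10 lines: ptxc zxohk rpqff xpxqy korb nrd aknnp rnt aolmd rlvdd
Hunk 3: at line 2 remove [rpqff,xpxqy] add [kxh,zgvnb,tql] -> 11 lines: ptxc zxohk kxh zgvnb tql korb nrd aknnp rnt aolmd rlvdd
Hunk 4: at line 3 remove [zgvnb] add [dlxb,gnysv,bfybf] -> 13 lines: ptxc zxohk kxh dlxb gnysv bfybf tql korb nrd aknnp rnt aolmd rlvdd
Hunk 5: at line 2 remove [kxh,dlxb] add [gqss] -> 12 lines: ptxc zxohk gqss gnysv bfybf tql korb nrd aknnp rnt aolmd rlvdd
Final line 5: bfybf

Answer: bfybf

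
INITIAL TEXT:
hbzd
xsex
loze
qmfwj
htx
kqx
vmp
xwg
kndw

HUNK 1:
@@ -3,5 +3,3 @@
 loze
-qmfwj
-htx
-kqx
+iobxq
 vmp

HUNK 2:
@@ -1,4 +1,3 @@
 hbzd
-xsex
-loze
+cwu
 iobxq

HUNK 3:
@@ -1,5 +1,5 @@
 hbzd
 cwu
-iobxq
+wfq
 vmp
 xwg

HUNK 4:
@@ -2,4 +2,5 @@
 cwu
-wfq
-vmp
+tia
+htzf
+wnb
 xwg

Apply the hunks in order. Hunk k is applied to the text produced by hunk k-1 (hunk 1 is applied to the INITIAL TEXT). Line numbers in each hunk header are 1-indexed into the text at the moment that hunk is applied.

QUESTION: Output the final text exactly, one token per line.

Hunk 1: at line 3 remove [qmfwj,htx,kqx] add [iobxq] -> 7 lines: hbzd xsex loze iobxq vmp xwg kndw
Hunk 2: at line 1 remove [xsex,loze] add [cwu] -> 6 lines: hbzd cwu iobxq vmp xwg kndw
Hunk 3: at line 1 remove [iobxq] add [wfq] -> 6 lines: hbzd cwu wfq vmp xwg kndw
Hunk 4: at line 2 remove [wfq,vmp] add [tia,htzf,wnb] -> 7 lines: hbzd cwu tia htzf wnb xwg kndw

Answer: hbzd
cwu
tia
htzf
wnb
xwg
kndw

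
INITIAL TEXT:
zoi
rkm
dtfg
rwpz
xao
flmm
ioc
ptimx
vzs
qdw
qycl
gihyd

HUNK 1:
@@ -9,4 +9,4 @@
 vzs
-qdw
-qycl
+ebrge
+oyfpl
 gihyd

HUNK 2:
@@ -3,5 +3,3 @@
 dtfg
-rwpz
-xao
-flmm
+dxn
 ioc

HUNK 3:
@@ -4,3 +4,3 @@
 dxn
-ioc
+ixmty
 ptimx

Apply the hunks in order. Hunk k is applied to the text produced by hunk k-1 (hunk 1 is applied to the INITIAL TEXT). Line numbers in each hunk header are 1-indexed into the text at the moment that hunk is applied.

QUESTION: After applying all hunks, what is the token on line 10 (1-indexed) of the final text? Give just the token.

Answer: gihyd

Derivation:
Hunk 1: at line 9 remove [qdw,qycl] add [ebrge,oyfpl] -> 12 lines: zoi rkm dtfg rwpz xao flmm ioc ptimx vzs ebrge oyfpl gihyd
Hunk 2: at line 3 remove [rwpz,xao,flmm] add [dxn] -> 10 lines: zoi rkm dtfg dxn ioc ptimx vzs ebrge oyfpl gihyd
Hunk 3: at line 4 remove [ioc] add [ixmty] -> 10 lines: zoi rkm dtfg dxn ixmty ptimx vzs ebrge oyfpl gihyd
Final line 10: gihyd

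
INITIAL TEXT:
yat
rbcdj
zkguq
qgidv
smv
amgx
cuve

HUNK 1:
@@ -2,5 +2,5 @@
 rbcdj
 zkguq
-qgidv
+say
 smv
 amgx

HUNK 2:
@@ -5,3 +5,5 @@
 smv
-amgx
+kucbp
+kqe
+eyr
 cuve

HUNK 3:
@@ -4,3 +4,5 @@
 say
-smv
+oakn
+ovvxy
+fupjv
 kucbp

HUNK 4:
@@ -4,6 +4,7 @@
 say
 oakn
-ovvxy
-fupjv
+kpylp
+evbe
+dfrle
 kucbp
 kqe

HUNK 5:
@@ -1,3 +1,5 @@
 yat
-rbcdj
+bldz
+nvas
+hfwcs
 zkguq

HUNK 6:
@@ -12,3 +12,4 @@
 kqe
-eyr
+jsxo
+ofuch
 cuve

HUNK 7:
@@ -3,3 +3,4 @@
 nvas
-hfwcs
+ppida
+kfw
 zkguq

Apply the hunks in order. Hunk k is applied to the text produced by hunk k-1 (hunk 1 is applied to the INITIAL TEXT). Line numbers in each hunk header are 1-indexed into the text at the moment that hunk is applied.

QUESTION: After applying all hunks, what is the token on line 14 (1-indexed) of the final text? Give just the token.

Answer: jsxo

Derivation:
Hunk 1: at line 2 remove [qgidv] add [say] -> 7 lines: yat rbcdj zkguq say smv amgx cuve
Hunk 2: at line 5 remove [amgx] add [kucbp,kqe,eyr] -> 9 lines: yat rbcdj zkguq say smv kucbp kqe eyr cuve
Hunk 3: at line 4 remove [smv] add [oakn,ovvxy,fupjv] -> 11 lines: yat rbcdj zkguq say oakn ovvxy fupjv kucbp kqe eyr cuve
Hunk 4: at line 4 remove [ovvxy,fupjv] add [kpylp,evbe,dfrle] -> 12 lines: yat rbcdj zkguq say oakn kpylp evbe dfrle kucbp kqe eyr cuve
Hunk 5: at line 1 remove [rbcdj] add [bldz,nvas,hfwcs] -> 14 lines: yat bldz nvas hfwcs zkguq say oakn kpylp evbe dfrle kucbp kqe eyr cuve
Hunk 6: at line 12 remove [eyr] add [jsxo,ofuch] -> 15 lines: yat bldz nvas hfwcs zkguq say oakn kpylp evbe dfrle kucbp kqe jsxo ofuch cuve
Hunk 7: at line 3 remove [hfwcs] add [ppida,kfw] -> 16 lines: yat bldz nvas ppida kfw zkguq say oakn kpylp evbe dfrle kucbp kqe jsxo ofuch cuve
Final line 14: jsxo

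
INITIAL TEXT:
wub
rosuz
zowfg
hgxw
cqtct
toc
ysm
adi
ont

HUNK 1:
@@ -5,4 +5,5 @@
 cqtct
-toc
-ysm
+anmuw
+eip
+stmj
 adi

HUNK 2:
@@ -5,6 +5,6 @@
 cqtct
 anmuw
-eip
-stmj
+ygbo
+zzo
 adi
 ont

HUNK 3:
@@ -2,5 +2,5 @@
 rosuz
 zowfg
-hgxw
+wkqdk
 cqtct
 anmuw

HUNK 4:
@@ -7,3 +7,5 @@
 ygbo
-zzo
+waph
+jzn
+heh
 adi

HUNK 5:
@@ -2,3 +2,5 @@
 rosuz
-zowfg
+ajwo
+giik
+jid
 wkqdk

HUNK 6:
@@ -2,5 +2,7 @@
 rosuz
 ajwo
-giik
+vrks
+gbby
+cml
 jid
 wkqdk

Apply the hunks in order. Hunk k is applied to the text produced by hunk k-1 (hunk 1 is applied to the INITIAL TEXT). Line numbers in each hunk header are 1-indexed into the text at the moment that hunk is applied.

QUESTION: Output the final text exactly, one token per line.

Answer: wub
rosuz
ajwo
vrks
gbby
cml
jid
wkqdk
cqtct
anmuw
ygbo
waph
jzn
heh
adi
ont

Derivation:
Hunk 1: at line 5 remove [toc,ysm] add [anmuw,eip,stmj] -> 10 lines: wub rosuz zowfg hgxw cqtct anmuw eip stmj adi ont
Hunk 2: at line 5 remove [eip,stmj] add [ygbo,zzo] -> 10 lines: wub rosuz zowfg hgxw cqtct anmuw ygbo zzo adi ont
Hunk 3: at line 2 remove [hgxw] add [wkqdk] -> 10 lines: wub rosuz zowfg wkqdk cqtct anmuw ygbo zzo adi ont
Hunk 4: at line 7 remove [zzo] add [waph,jzn,heh] -> 12 lines: wub rosuz zowfg wkqdk cqtct anmuw ygbo waph jzn heh adi ont
Hunk 5: at line 2 remove [zowfg] add [ajwo,giik,jid] -> 14 lines: wub rosuz ajwo giik jid wkqdk cqtct anmuw ygbo waph jzn heh adi ont
Hunk 6: at line 2 remove [giik] add [vrks,gbby,cml] -> 16 lines: wub rosuz ajwo vrks gbby cml jid wkqdk cqtct anmuw ygbo waph jzn heh adi ont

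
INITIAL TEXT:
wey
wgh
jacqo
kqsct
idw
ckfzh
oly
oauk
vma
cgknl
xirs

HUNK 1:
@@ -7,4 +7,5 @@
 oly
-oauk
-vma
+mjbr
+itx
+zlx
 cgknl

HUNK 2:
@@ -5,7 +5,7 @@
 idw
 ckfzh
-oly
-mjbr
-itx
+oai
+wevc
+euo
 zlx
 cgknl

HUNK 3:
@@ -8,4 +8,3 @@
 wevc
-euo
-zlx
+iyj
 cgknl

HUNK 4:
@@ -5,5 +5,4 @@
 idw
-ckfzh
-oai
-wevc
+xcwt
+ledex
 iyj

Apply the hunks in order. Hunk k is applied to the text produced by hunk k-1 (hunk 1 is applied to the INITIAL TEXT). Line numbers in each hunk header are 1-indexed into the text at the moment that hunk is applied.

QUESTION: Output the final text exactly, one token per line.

Answer: wey
wgh
jacqo
kqsct
idw
xcwt
ledex
iyj
cgknl
xirs

Derivation:
Hunk 1: at line 7 remove [oauk,vma] add [mjbr,itx,zlx] -> 12 lines: wey wgh jacqo kqsct idw ckfzh oly mjbr itx zlx cgknl xirs
Hunk 2: at line 5 remove [oly,mjbr,itx] add [oai,wevc,euo] -> 12 lines: wey wgh jacqo kqsct idw ckfzh oai wevc euo zlx cgknl xirs
Hunk 3: at line 8 remove [euo,zlx] add [iyj] -> 11 lines: wey wgh jacqo kqsct idw ckfzh oai wevc iyj cgknl xirs
Hunk 4: at line 5 remove [ckfzh,oai,wevc] add [xcwt,ledex] -> 10 lines: wey wgh jacqo kqsct idw xcwt ledex iyj cgknl xirs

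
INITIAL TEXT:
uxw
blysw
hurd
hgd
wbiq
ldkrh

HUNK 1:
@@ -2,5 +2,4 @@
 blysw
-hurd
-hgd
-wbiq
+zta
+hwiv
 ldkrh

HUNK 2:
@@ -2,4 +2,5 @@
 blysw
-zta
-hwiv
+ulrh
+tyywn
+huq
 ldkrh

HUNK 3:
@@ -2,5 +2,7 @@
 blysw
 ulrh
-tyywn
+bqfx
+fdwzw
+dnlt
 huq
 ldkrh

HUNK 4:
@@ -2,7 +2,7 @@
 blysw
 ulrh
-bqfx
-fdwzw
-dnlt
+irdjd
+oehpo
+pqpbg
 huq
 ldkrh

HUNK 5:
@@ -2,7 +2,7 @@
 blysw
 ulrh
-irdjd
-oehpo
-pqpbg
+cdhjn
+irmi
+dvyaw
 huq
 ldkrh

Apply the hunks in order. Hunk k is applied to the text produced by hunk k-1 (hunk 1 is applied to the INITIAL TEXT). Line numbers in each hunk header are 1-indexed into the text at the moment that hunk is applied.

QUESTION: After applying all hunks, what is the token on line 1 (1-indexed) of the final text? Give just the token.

Hunk 1: at line 2 remove [hurd,hgd,wbiq] add [zta,hwiv] -> 5 lines: uxw blysw zta hwiv ldkrh
Hunk 2: at line 2 remove [zta,hwiv] add [ulrh,tyywn,huq] -> 6 lines: uxw blysw ulrh tyywn huq ldkrh
Hunk 3: at line 2 remove [tyywn] add [bqfx,fdwzw,dnlt] -> 8 lines: uxw blysw ulrh bqfx fdwzw dnlt huq ldkrh
Hunk 4: at line 2 remove [bqfx,fdwzw,dnlt] add [irdjd,oehpo,pqpbg] -> 8 lines: uxw blysw ulrh irdjd oehpo pqpbg huq ldkrh
Hunk 5: at line 2 remove [irdjd,oehpo,pqpbg] add [cdhjn,irmi,dvyaw] -> 8 lines: uxw blysw ulrh cdhjn irmi dvyaw huq ldkrh
Final line 1: uxw

Answer: uxw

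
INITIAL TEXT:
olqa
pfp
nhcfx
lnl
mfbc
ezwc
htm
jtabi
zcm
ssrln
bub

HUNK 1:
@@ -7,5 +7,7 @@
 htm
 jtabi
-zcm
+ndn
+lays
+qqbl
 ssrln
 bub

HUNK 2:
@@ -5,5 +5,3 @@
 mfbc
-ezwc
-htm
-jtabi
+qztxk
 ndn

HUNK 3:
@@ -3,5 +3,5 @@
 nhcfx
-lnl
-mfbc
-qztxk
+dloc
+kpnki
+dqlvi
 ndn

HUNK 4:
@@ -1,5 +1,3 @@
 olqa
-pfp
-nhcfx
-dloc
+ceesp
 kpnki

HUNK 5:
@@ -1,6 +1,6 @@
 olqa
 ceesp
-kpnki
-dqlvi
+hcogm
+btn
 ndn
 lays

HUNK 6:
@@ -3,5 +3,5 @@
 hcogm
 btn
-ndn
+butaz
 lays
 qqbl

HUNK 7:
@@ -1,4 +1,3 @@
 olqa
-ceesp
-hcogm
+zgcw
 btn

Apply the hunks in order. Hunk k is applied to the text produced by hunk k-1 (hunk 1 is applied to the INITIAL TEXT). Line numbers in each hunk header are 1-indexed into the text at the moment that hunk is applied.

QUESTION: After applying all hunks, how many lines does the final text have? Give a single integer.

Hunk 1: at line 7 remove [zcm] add [ndn,lays,qqbl] -> 13 lines: olqa pfp nhcfx lnl mfbc ezwc htm jtabi ndn lays qqbl ssrln bub
Hunk 2: at line 5 remove [ezwc,htm,jtabi] add [qztxk] -> 11 lines: olqa pfp nhcfx lnl mfbc qztxk ndn lays qqbl ssrln bub
Hunk 3: at line 3 remove [lnl,mfbc,qztxk] add [dloc,kpnki,dqlvi] -> 11 lines: olqa pfp nhcfx dloc kpnki dqlvi ndn lays qqbl ssrln bub
Hunk 4: at line 1 remove [pfp,nhcfx,dloc] add [ceesp] -> 9 lines: olqa ceesp kpnki dqlvi ndn lays qqbl ssrln bub
Hunk 5: at line 1 remove [kpnki,dqlvi] add [hcogm,btn] -> 9 lines: olqa ceesp hcogm btn ndn lays qqbl ssrln bub
Hunk 6: at line 3 remove [ndn] add [butaz] -> 9 lines: olqa ceesp hcogm btn butaz lays qqbl ssrln bub
Hunk 7: at line 1 remove [ceesp,hcogm] add [zgcw] -> 8 lines: olqa zgcw btn butaz lays qqbl ssrln bub
Final line count: 8

Answer: 8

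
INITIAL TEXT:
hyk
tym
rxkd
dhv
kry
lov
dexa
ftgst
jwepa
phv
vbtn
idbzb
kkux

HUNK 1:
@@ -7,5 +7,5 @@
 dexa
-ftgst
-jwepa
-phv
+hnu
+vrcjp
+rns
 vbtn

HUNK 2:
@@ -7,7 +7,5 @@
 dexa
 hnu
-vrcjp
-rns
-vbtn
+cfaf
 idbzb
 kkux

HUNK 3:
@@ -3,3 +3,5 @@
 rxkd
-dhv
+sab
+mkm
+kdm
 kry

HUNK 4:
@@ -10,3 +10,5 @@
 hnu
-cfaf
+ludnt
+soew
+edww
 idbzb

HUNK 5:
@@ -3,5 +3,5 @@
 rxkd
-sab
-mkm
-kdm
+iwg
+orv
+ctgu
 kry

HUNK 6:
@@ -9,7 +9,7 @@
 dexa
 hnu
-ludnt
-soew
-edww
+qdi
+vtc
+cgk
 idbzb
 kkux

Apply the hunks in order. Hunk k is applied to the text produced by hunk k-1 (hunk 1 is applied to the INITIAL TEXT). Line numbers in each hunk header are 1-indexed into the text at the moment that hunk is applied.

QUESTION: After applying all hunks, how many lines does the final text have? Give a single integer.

Answer: 15

Derivation:
Hunk 1: at line 7 remove [ftgst,jwepa,phv] add [hnu,vrcjp,rns] -> 13 lines: hyk tym rxkd dhv kry lov dexa hnu vrcjp rns vbtn idbzb kkux
Hunk 2: at line 7 remove [vrcjp,rns,vbtn] add [cfaf] -> 11 lines: hyk tym rxkd dhv kry lov dexa hnu cfaf idbzb kkux
Hunk 3: at line 3 remove [dhv] add [sab,mkm,kdm] -> 13 lines: hyk tym rxkd sab mkm kdm kry lov dexa hnu cfaf idbzb kkux
Hunk 4: at line 10 remove [cfaf] add [ludnt,soew,edww] -> 15 lines: hyk tym rxkd sab mkm kdm kry lov dexa hnu ludnt soew edww idbzb kkux
Hunk 5: at line 3 remove [sab,mkm,kdm] add [iwg,orv,ctgu] -> 15 lines: hyk tym rxkd iwg orv ctgu kry lov dexa hnu ludnt soew edww idbzb kkux
Hunk 6: at line 9 remove [ludnt,soew,edww] add [qdi,vtc,cgk] -> 15 lines: hyk tym rxkd iwg orv ctgu kry lov dexa hnu qdi vtc cgk idbzb kkux
Final line count: 15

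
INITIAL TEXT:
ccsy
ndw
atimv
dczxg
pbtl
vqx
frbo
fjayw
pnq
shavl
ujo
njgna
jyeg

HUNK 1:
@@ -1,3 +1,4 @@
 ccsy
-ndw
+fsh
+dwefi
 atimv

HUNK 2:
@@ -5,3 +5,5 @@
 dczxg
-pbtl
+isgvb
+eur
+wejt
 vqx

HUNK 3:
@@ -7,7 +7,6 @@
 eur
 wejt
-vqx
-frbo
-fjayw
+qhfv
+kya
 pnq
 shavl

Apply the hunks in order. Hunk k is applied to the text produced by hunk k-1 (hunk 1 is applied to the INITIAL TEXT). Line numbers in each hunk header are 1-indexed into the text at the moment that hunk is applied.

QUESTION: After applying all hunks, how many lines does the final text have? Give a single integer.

Answer: 15

Derivation:
Hunk 1: at line 1 remove [ndw] add [fsh,dwefi] -> 14 lines: ccsy fsh dwefi atimv dczxg pbtl vqx frbo fjayw pnq shavl ujo njgna jyeg
Hunk 2: at line 5 remove [pbtl] add [isgvb,eur,wejt] -> 16 lines: ccsy fsh dwefi atimv dczxg isgvb eur wejt vqx frbo fjayw pnq shavl ujo njgna jyeg
Hunk 3: at line 7 remove [vqx,frbo,fjayw] add [qhfv,kya] -> 15 lines: ccsy fsh dwefi atimv dczxg isgvb eur wejt qhfv kya pnq shavl ujo njgna jyeg
Final line count: 15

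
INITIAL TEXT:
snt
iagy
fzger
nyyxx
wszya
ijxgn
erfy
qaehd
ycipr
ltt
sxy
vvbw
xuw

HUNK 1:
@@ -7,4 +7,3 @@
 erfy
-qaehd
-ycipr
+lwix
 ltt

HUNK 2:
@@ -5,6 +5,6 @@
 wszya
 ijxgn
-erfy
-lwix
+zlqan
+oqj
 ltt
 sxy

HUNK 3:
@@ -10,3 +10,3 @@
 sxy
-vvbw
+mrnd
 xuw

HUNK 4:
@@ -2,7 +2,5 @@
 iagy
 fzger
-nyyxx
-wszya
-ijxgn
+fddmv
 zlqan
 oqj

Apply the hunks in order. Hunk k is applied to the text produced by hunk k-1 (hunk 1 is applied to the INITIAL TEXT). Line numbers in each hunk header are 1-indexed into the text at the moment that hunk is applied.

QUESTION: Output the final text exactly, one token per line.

Answer: snt
iagy
fzger
fddmv
zlqan
oqj
ltt
sxy
mrnd
xuw

Derivation:
Hunk 1: at line 7 remove [qaehd,ycipr] add [lwix] -> 12 lines: snt iagy fzger nyyxx wszya ijxgn erfy lwix ltt sxy vvbw xuw
Hunk 2: at line 5 remove [erfy,lwix] add [zlqan,oqj] -> 12 lines: snt iagy fzger nyyxx wszya ijxgn zlqan oqj ltt sxy vvbw xuw
Hunk 3: at line 10 remove [vvbw] add [mrnd] -> 12 lines: snt iagy fzger nyyxx wszya ijxgn zlqan oqj ltt sxy mrnd xuw
Hunk 4: at line 2 remove [nyyxx,wszya,ijxgn] add [fddmv] -> 10 lines: snt iagy fzger fddmv zlqan oqj ltt sxy mrnd xuw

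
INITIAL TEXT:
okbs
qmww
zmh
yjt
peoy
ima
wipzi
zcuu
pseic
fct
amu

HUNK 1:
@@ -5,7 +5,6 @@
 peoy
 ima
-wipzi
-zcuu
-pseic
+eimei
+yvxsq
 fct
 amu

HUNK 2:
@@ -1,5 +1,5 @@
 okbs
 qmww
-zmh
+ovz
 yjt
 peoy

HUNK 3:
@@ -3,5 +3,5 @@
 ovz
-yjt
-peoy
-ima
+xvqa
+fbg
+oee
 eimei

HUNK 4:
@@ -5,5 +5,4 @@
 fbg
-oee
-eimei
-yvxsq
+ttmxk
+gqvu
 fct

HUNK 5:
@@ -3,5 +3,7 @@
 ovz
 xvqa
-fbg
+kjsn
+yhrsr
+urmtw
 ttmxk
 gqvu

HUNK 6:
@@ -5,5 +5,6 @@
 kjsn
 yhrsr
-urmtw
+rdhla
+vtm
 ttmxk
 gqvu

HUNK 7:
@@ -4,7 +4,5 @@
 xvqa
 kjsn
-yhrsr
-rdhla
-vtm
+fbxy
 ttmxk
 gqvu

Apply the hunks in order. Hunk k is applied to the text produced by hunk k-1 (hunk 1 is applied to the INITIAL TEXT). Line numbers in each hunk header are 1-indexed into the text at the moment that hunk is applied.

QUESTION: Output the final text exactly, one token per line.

Answer: okbs
qmww
ovz
xvqa
kjsn
fbxy
ttmxk
gqvu
fct
amu

Derivation:
Hunk 1: at line 5 remove [wipzi,zcuu,pseic] add [eimei,yvxsq] -> 10 lines: okbs qmww zmh yjt peoy ima eimei yvxsq fct amu
Hunk 2: at line 1 remove [zmh] add [ovz] -> 10 lines: okbs qmww ovz yjt peoy ima eimei yvxsq fct amu
Hunk 3: at line 3 remove [yjt,peoy,ima] add [xvqa,fbg,oee] -> 10 lines: okbs qmww ovz xvqa fbg oee eimei yvxsq fct amu
Hunk 4: at line 5 remove [oee,eimei,yvxsq] add [ttmxk,gqvu] -> 9 lines: okbs qmww ovz xvqa fbg ttmxk gqvu fct amu
Hunk 5: at line 3 remove [fbg] add [kjsn,yhrsr,urmtw] -> 11 lines: okbs qmww ovz xvqa kjsn yhrsr urmtw ttmxk gqvu fct amu
Hunk 6: at line 5 remove [urmtw] add [rdhla,vtm] -> 12 lines: okbs qmww ovz xvqa kjsn yhrsr rdhla vtm ttmxk gqvu fct amu
Hunk 7: at line 4 remove [yhrsr,rdhla,vtm] add [fbxy] -> 10 lines: okbs qmww ovz xvqa kjsn fbxy ttmxk gqvu fct amu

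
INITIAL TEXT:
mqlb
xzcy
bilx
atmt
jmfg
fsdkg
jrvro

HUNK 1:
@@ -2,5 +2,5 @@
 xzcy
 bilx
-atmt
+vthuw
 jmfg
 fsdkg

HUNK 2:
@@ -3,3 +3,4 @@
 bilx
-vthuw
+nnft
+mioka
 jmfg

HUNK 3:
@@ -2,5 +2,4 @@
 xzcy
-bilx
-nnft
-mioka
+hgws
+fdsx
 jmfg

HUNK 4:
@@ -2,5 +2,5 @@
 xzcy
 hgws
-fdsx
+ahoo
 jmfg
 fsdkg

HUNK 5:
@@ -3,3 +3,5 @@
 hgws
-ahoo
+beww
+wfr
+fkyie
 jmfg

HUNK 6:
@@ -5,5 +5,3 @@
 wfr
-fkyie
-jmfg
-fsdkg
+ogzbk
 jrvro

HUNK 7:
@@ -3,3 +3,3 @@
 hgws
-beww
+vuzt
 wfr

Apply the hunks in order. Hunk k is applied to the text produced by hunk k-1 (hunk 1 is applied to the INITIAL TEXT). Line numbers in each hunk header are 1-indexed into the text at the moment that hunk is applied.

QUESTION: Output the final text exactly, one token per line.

Hunk 1: at line 2 remove [atmt] add [vthuw] -> 7 lines: mqlb xzcy bilx vthuw jmfg fsdkg jrvro
Hunk 2: at line 3 remove [vthuw] add [nnft,mioka] -> 8 lines: mqlb xzcy bilx nnft mioka jmfg fsdkg jrvro
Hunk 3: at line 2 remove [bilx,nnft,mioka] add [hgws,fdsx] -> 7 lines: mqlb xzcy hgws fdsx jmfg fsdkg jrvro
Hunk 4: at line 2 remove [fdsx] add [ahoo] -> 7 lines: mqlb xzcy hgws ahoo jmfg fsdkg jrvro
Hunk 5: at line 3 remove [ahoo] add [beww,wfr,fkyie] -> 9 lines: mqlb xzcy hgws beww wfr fkyie jmfg fsdkg jrvro
Hunk 6: at line 5 remove [fkyie,jmfg,fsdkg] add [ogzbk] -> 7 lines: mqlb xzcy hgws beww wfr ogzbk jrvro
Hunk 7: at line 3 remove [beww] add [vuzt] -> 7 lines: mqlb xzcy hgws vuzt wfr ogzbk jrvro

Answer: mqlb
xzcy
hgws
vuzt
wfr
ogzbk
jrvro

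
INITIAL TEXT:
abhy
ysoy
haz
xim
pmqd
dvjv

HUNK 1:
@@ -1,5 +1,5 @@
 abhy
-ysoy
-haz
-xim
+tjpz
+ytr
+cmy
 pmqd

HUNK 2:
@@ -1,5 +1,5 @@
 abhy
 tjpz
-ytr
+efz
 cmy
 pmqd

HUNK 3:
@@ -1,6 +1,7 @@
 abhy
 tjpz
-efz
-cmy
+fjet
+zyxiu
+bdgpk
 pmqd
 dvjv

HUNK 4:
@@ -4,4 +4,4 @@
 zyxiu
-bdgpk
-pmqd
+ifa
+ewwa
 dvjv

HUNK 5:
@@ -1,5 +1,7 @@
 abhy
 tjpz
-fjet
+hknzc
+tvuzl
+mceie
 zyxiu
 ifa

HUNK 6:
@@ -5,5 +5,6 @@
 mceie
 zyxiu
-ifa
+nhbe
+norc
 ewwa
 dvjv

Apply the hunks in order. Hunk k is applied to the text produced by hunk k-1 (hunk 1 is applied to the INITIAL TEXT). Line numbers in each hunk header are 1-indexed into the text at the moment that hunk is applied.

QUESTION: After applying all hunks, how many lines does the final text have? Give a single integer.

Hunk 1: at line 1 remove [ysoy,haz,xim] add [tjpz,ytr,cmy] -> 6 lines: abhy tjpz ytr cmy pmqd dvjv
Hunk 2: at line 1 remove [ytr] add [efz] -> 6 lines: abhy tjpz efz cmy pmqd dvjv
Hunk 3: at line 1 remove [efz,cmy] add [fjet,zyxiu,bdgpk] -> 7 lines: abhy tjpz fjet zyxiu bdgpk pmqd dvjv
Hunk 4: at line 4 remove [bdgpk,pmqd] add [ifa,ewwa] -> 7 lines: abhy tjpz fjet zyxiu ifa ewwa dvjv
Hunk 5: at line 1 remove [fjet] add [hknzc,tvuzl,mceie] -> 9 lines: abhy tjpz hknzc tvuzl mceie zyxiu ifa ewwa dvjv
Hunk 6: at line 5 remove [ifa] add [nhbe,norc] -> 10 lines: abhy tjpz hknzc tvuzl mceie zyxiu nhbe norc ewwa dvjv
Final line count: 10

Answer: 10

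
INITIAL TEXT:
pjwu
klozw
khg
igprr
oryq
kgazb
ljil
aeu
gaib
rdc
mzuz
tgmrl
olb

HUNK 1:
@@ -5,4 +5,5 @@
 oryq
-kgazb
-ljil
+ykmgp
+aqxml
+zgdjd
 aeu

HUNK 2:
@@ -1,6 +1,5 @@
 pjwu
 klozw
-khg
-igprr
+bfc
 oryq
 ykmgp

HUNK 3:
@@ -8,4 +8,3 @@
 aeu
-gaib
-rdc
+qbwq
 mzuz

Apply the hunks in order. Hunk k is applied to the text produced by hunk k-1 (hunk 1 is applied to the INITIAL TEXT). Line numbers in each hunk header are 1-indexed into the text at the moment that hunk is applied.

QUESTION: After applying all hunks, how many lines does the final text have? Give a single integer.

Answer: 12

Derivation:
Hunk 1: at line 5 remove [kgazb,ljil] add [ykmgp,aqxml,zgdjd] -> 14 lines: pjwu klozw khg igprr oryq ykmgp aqxml zgdjd aeu gaib rdc mzuz tgmrl olb
Hunk 2: at line 1 remove [khg,igprr] add [bfc] -> 13 lines: pjwu klozw bfc oryq ykmgp aqxml zgdjd aeu gaib rdc mzuz tgmrl olb
Hunk 3: at line 8 remove [gaib,rdc] add [qbwq] -> 12 lines: pjwu klozw bfc oryq ykmgp aqxml zgdjd aeu qbwq mzuz tgmrl olb
Final line count: 12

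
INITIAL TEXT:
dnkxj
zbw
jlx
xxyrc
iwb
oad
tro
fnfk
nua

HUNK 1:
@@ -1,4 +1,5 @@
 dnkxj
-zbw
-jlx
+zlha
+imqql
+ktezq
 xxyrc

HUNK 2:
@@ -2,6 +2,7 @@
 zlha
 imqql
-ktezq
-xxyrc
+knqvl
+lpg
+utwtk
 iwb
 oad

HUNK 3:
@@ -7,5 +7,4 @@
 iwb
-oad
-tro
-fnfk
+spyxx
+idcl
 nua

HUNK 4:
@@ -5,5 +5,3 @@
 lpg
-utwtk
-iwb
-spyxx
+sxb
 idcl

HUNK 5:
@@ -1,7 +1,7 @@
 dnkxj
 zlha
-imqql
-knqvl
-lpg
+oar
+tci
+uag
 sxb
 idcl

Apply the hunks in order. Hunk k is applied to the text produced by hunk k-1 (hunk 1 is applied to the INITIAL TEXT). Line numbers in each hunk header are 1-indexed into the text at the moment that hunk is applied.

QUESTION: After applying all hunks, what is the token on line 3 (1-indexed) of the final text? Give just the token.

Answer: oar

Derivation:
Hunk 1: at line 1 remove [zbw,jlx] add [zlha,imqql,ktezq] -> 10 lines: dnkxj zlha imqql ktezq xxyrc iwb oad tro fnfk nua
Hunk 2: at line 2 remove [ktezq,xxyrc] add [knqvl,lpg,utwtk] -> 11 lines: dnkxj zlha imqql knqvl lpg utwtk iwb oad tro fnfk nua
Hunk 3: at line 7 remove [oad,tro,fnfk] add [spyxx,idcl] -> 10 lines: dnkxj zlha imqql knqvl lpg utwtk iwb spyxx idcl nua
Hunk 4: at line 5 remove [utwtk,iwb,spyxx] add [sxb] -> 8 lines: dnkxj zlha imqql knqvl lpg sxb idcl nua
Hunk 5: at line 1 remove [imqql,knqvl,lpg] add [oar,tci,uag] -> 8 lines: dnkxj zlha oar tci uag sxb idcl nua
Final line 3: oar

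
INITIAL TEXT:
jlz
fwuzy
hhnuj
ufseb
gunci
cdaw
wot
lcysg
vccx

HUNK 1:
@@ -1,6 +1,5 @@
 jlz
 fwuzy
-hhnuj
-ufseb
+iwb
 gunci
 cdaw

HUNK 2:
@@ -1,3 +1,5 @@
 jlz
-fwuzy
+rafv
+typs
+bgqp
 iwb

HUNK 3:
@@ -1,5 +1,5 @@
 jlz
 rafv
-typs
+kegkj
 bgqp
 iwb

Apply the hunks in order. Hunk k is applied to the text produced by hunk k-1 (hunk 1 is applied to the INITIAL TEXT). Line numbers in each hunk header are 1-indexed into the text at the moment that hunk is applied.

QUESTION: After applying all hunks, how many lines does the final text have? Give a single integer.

Hunk 1: at line 1 remove [hhnuj,ufseb] add [iwb] -> 8 lines: jlz fwuzy iwb gunci cdaw wot lcysg vccx
Hunk 2: at line 1 remove [fwuzy] add [rafv,typs,bgqp] -> 10 lines: jlz rafv typs bgqp iwb gunci cdaw wot lcysg vccx
Hunk 3: at line 1 remove [typs] add [kegkj] -> 10 lines: jlz rafv kegkj bgqp iwb gunci cdaw wot lcysg vccx
Final line count: 10

Answer: 10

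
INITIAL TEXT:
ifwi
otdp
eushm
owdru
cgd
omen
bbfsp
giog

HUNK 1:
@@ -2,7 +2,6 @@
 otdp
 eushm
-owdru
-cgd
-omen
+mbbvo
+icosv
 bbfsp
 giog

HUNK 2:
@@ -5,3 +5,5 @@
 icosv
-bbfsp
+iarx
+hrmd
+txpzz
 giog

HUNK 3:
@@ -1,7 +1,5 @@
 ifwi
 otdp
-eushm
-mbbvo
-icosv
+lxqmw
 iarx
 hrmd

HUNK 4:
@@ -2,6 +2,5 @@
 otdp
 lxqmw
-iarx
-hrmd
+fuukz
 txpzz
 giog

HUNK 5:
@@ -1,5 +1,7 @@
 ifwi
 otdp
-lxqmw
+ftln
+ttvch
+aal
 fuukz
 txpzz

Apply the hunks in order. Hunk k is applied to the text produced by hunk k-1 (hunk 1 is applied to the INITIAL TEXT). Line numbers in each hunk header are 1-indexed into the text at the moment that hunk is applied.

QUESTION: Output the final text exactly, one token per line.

Answer: ifwi
otdp
ftln
ttvch
aal
fuukz
txpzz
giog

Derivation:
Hunk 1: at line 2 remove [owdru,cgd,omen] add [mbbvo,icosv] -> 7 lines: ifwi otdp eushm mbbvo icosv bbfsp giog
Hunk 2: at line 5 remove [bbfsp] add [iarx,hrmd,txpzz] -> 9 lines: ifwi otdp eushm mbbvo icosv iarx hrmd txpzz giog
Hunk 3: at line 1 remove [eushm,mbbvo,icosv] add [lxqmw] -> 7 lines: ifwi otdp lxqmw iarx hrmd txpzz giog
Hunk 4: at line 2 remove [iarx,hrmd] add [fuukz] -> 6 lines: ifwi otdp lxqmw fuukz txpzz giog
Hunk 5: at line 1 remove [lxqmw] add [ftln,ttvch,aal] -> 8 lines: ifwi otdp ftln ttvch aal fuukz txpzz giog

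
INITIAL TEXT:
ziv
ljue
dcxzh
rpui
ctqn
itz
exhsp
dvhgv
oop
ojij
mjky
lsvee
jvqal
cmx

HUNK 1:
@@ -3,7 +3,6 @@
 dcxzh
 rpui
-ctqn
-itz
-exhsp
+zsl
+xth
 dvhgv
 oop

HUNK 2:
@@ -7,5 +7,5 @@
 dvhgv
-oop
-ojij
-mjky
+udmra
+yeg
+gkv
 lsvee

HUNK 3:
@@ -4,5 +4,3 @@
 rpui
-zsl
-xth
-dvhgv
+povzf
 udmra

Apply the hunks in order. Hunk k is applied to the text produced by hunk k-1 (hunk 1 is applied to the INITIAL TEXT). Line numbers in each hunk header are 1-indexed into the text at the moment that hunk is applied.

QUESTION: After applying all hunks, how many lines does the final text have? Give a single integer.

Hunk 1: at line 3 remove [ctqn,itz,exhsp] add [zsl,xth] -> 13 lines: ziv ljue dcxzh rpui zsl xth dvhgv oop ojij mjky lsvee jvqal cmx
Hunk 2: at line 7 remove [oop,ojij,mjky] add [udmra,yeg,gkv] -> 13 lines: ziv ljue dcxzh rpui zsl xth dvhgv udmra yeg gkv lsvee jvqal cmx
Hunk 3: at line 4 remove [zsl,xth,dvhgv] add [povzf] -> 11 lines: ziv ljue dcxzh rpui povzf udmra yeg gkv lsvee jvqal cmx
Final line count: 11

Answer: 11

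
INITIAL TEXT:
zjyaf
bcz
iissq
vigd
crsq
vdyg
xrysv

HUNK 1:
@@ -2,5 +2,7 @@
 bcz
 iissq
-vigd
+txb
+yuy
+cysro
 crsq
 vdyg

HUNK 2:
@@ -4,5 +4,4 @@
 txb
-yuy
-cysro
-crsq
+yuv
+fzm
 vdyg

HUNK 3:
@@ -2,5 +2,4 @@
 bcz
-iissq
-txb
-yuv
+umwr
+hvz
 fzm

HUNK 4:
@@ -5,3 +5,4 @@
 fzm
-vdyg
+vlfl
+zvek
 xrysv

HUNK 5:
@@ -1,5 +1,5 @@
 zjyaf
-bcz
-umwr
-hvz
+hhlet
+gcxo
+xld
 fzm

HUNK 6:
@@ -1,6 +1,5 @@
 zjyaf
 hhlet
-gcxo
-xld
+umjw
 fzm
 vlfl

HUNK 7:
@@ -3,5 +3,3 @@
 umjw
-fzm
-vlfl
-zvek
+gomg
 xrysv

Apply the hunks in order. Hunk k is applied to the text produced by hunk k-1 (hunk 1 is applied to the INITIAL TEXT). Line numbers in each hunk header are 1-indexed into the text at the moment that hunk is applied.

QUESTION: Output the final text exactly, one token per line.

Hunk 1: at line 2 remove [vigd] add [txb,yuy,cysro] -> 9 lines: zjyaf bcz iissq txb yuy cysro crsq vdyg xrysv
Hunk 2: at line 4 remove [yuy,cysro,crsq] add [yuv,fzm] -> 8 lines: zjyaf bcz iissq txb yuv fzm vdyg xrysv
Hunk 3: at line 2 remove [iissq,txb,yuv] add [umwr,hvz] -> 7 lines: zjyaf bcz umwr hvz fzm vdyg xrysv
Hunk 4: at line 5 remove [vdyg] add [vlfl,zvek] -> 8 lines: zjyaf bcz umwr hvz fzm vlfl zvek xrysv
Hunk 5: at line 1 remove [bcz,umwr,hvz] add [hhlet,gcxo,xld] -> 8 lines: zjyaf hhlet gcxo xld fzm vlfl zvek xrysv
Hunk 6: at line 1 remove [gcxo,xld] add [umjw] -> 7 lines: zjyaf hhlet umjw fzm vlfl zvek xrysv
Hunk 7: at line 3 remove [fzm,vlfl,zvek] add [gomg] -> 5 lines: zjyaf hhlet umjw gomg xrysv

Answer: zjyaf
hhlet
umjw
gomg
xrysv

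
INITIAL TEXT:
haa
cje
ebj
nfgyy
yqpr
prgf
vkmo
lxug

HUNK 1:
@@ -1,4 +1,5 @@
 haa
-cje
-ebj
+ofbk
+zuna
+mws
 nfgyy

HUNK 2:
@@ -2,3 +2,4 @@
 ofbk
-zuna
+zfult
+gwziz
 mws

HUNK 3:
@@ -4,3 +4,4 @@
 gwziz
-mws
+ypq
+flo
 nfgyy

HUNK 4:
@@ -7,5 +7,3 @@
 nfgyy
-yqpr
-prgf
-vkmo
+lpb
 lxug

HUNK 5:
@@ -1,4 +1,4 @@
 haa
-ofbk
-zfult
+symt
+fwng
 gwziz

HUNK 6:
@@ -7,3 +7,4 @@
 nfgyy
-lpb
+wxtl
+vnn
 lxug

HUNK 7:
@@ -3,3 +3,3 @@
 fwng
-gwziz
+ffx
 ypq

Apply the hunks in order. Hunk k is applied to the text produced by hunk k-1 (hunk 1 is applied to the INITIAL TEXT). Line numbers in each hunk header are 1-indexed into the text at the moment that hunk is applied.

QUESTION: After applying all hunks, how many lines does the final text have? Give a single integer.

Hunk 1: at line 1 remove [cje,ebj] add [ofbk,zuna,mws] -> 9 lines: haa ofbk zuna mws nfgyy yqpr prgf vkmo lxug
Hunk 2: at line 2 remove [zuna] add [zfult,gwziz] -> 10 lines: haa ofbk zfult gwziz mws nfgyy yqpr prgf vkmo lxug
Hunk 3: at line 4 remove [mws] add [ypq,flo] -> 11 lines: haa ofbk zfult gwziz ypq flo nfgyy yqpr prgf vkmo lxug
Hunk 4: at line 7 remove [yqpr,prgf,vkmo] add [lpb] -> 9 lines: haa ofbk zfult gwziz ypq flo nfgyy lpb lxug
Hunk 5: at line 1 remove [ofbk,zfult] add [symt,fwng] -> 9 lines: haa symt fwng gwziz ypq flo nfgyy lpb lxug
Hunk 6: at line 7 remove [lpb] add [wxtl,vnn] -> 10 lines: haa symt fwng gwziz ypq flo nfgyy wxtl vnn lxug
Hunk 7: at line 3 remove [gwziz] add [ffx] -> 10 lines: haa symt fwng ffx ypq flo nfgyy wxtl vnn lxug
Final line count: 10

Answer: 10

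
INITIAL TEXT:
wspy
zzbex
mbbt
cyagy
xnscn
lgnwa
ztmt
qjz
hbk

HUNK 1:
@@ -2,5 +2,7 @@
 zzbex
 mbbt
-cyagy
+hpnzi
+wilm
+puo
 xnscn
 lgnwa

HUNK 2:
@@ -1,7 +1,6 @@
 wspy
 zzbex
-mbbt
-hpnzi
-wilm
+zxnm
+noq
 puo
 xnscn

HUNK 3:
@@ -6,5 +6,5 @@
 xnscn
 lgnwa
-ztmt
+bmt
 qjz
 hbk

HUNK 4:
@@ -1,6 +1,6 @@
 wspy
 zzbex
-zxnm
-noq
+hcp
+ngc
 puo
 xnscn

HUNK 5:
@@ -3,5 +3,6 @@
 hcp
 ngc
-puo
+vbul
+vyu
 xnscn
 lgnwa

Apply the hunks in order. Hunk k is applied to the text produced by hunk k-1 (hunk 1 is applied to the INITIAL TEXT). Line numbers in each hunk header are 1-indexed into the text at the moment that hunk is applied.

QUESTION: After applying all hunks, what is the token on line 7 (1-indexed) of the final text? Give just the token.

Answer: xnscn

Derivation:
Hunk 1: at line 2 remove [cyagy] add [hpnzi,wilm,puo] -> 11 lines: wspy zzbex mbbt hpnzi wilm puo xnscn lgnwa ztmt qjz hbk
Hunk 2: at line 1 remove [mbbt,hpnzi,wilm] add [zxnm,noq] -> 10 lines: wspy zzbex zxnm noq puo xnscn lgnwa ztmt qjz hbk
Hunk 3: at line 6 remove [ztmt] add [bmt] -> 10 lines: wspy zzbex zxnm noq puo xnscn lgnwa bmt qjz hbk
Hunk 4: at line 1 remove [zxnm,noq] add [hcp,ngc] -> 10 lines: wspy zzbex hcp ngc puo xnscn lgnwa bmt qjz hbk
Hunk 5: at line 3 remove [puo] add [vbul,vyu] -> 11 lines: wspy zzbex hcp ngc vbul vyu xnscn lgnwa bmt qjz hbk
Final line 7: xnscn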